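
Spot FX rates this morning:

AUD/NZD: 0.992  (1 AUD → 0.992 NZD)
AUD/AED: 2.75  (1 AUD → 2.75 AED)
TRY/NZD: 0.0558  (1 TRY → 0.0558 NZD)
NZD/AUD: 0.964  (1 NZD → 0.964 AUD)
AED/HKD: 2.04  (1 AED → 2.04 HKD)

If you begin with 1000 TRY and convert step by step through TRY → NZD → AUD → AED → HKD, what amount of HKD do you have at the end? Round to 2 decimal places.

1000 TRY × 0.0558 = 55.8 NZD
55.8 NZD × 0.964 = 53.7912 AUD
53.7912 AUD × 2.75 = 147.9258 AED
147.9258 AED × 2.04 = 301.768632 HKD

301.77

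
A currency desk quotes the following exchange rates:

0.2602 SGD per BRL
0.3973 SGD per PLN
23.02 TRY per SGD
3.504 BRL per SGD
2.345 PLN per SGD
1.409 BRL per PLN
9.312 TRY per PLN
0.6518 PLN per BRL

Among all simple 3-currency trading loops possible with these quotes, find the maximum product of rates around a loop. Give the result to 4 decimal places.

SGD→BRL→PLN→SGD: 3.504 × 0.6518 × 0.3973 = 0.90740
SGD→PLN→BRL→SGD: 2.345 × 1.409 × 0.2602 = 0.85973
Maximum is SGD→BRL→PLN→SGD at 0.9074; no arbitrage — every cycle loses value.

0.9074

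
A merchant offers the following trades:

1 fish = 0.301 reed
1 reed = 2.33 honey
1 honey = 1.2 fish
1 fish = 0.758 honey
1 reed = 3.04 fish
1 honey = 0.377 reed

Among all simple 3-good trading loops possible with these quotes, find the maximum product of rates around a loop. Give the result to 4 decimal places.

honey→reed→fish→honey: 0.377 × 3.04 × 0.758 = 0.86873
honey→fish→reed→honey: 1.2 × 0.301 × 2.33 = 0.84160
Maximum is honey→reed→fish→honey at 0.8687; no arbitrage — every cycle loses value.

0.8687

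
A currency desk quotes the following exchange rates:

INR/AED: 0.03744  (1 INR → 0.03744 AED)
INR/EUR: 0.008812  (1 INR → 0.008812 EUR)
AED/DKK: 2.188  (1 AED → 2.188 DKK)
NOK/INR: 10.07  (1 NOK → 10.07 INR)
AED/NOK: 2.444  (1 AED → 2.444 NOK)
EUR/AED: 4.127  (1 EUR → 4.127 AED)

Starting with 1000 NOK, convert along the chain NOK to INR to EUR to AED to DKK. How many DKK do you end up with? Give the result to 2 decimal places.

801.28

1000 NOK × 10.07 = 10070 INR
10070 INR × 0.008812 = 88.73684 EUR
88.73684 EUR × 4.127 = 366.21693868 AED
366.21693868 AED × 2.188 = 801.28266183184 DKK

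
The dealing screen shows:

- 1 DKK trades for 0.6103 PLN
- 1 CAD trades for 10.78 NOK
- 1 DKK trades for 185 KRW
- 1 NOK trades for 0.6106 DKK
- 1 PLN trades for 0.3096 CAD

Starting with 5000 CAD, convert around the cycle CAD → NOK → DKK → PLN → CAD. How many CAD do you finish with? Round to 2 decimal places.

5000 CAD × 10.78 = 53900 NOK
53900 NOK × 0.6106 = 32911.34 DKK
32911.34 DKK × 0.6103 = 20085.790802 PLN
20085.790802 PLN × 0.3096 = 6218.5608322992 CAD

6218.56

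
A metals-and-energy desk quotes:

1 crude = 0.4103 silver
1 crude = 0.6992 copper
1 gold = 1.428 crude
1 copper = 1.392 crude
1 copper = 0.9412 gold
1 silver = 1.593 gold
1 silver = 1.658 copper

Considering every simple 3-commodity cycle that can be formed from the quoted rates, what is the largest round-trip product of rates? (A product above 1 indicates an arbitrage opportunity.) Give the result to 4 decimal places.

0.9469

crude→silver→copper→crude: 0.4103 × 1.658 × 1.392 = 0.94695
crude→copper→gold→crude: 0.6992 × 0.9412 × 1.428 = 0.93975
crude→silver→gold→crude: 0.4103 × 1.593 × 1.428 = 0.93335
Maximum is crude→silver→copper→crude at 0.9469; no arbitrage — every cycle loses value.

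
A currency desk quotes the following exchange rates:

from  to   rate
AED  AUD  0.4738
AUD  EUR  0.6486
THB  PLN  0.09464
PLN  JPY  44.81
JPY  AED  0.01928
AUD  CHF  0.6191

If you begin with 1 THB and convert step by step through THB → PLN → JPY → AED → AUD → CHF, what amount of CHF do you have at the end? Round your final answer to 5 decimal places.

1 THB × 0.09464 = 0.09464 PLN
0.09464 PLN × 44.81 = 4.2408184 JPY
4.2408184 JPY × 0.01928 = 0.081762978752 AED
0.081762978752 AED × 0.4738 = 0.0387392993326976 AUD
0.0387392993326976 AUD × 0.6191 = 0.02398350021687308416 CHF

0.02398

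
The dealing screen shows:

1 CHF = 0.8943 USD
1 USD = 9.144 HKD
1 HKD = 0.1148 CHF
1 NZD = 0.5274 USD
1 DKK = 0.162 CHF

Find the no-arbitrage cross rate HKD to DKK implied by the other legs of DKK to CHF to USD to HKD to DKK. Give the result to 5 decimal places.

0.75486

Known legs of the cycle: 0.162 × 0.8943 × 9.144 = 1.3247516304
For no arbitrage the full-cycle product must be 1, so the missing rate is 1 / 1.3247516304 ≈ 0.7548585.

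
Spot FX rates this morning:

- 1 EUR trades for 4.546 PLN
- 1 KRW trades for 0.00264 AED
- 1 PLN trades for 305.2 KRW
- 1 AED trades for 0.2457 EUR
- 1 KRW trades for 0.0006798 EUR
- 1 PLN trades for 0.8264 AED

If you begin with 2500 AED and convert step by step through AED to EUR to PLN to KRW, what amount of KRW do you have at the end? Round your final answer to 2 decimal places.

852234.53

2500 AED × 0.2457 = 614.25 EUR
614.25 EUR × 4.546 = 2792.3805 PLN
2792.3805 PLN × 305.2 = 852234.5286 KRW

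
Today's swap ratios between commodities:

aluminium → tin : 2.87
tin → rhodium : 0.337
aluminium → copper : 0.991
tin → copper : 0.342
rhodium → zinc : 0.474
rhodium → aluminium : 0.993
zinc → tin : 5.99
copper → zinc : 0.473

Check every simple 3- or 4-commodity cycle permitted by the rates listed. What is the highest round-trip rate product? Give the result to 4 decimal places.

0.9690

tin→copper→zinc→tin: 0.342 × 0.473 × 5.99 = 0.96898
tin→rhodium→aluminium→tin: 0.337 × 0.993 × 2.87 = 0.96042
tin→rhodium→zinc→tin: 0.337 × 0.474 × 5.99 = 0.95683
Maximum is tin→copper→zinc→tin at 0.9690; no arbitrage — every cycle loses value.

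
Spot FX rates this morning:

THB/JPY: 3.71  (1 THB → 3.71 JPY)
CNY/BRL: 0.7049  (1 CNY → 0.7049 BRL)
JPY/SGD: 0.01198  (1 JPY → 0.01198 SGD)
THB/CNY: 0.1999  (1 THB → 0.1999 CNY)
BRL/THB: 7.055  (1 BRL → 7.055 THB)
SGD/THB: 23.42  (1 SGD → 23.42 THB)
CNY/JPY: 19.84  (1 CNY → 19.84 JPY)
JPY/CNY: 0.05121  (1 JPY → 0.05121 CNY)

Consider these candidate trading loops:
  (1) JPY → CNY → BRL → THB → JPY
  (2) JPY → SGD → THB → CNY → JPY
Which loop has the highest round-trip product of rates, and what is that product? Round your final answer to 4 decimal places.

(1) 0.05121 × 0.7049 × 7.055 × 3.71 = 0.94483
(2) 0.01198 × 23.42 × 0.1999 × 19.84 = 1.11275
Highest is cycle (2) at 1.1128 (>1, arbitrage).

1.1128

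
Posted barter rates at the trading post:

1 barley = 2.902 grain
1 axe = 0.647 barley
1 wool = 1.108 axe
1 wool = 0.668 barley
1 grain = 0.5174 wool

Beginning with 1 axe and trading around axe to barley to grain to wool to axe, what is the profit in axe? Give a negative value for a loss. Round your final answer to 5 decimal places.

0.07639

1 axe × 0.647 = 0.647 barley
0.647 barley × 2.902 = 1.877594 grain
1.877594 grain × 0.5174 = 0.9714671356 wool
0.9714671356 wool × 1.108 = 1.0763855862448 axe
Net change: 1.0763855862448 − 1 = 0.0763855862448 axe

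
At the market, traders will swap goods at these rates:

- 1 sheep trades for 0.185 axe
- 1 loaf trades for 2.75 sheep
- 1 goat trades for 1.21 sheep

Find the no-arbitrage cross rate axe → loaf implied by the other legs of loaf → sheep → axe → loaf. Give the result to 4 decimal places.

1.9656

Known legs of the cycle: 2.75 × 0.185 = 0.50875
For no arbitrage the full-cycle product must be 1, so the missing rate is 1 / 0.50875 ≈ 1.965602.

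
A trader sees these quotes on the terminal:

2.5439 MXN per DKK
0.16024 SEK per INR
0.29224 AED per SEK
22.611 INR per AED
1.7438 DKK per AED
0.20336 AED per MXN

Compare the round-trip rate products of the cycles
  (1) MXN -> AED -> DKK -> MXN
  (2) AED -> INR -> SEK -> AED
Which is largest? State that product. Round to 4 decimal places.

(1) 0.20336 × 1.7438 × 2.5439 = 0.90212
(2) 22.611 × 0.16024 × 0.29224 = 1.05884
Highest is cycle (2) at 1.0588 (>1, arbitrage).

1.0588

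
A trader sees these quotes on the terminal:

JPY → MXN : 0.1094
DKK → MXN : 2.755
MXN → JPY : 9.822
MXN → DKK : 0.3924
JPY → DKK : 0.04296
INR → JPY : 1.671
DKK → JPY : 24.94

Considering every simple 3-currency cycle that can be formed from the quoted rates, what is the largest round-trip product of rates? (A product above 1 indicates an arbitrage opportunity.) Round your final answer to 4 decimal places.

1.1625

JPY→DKK→MXN→JPY: 0.04296 × 2.755 × 9.822 = 1.16248
JPY→MXN→DKK→JPY: 0.1094 × 0.3924 × 24.94 = 1.07064
Maximum is JPY→DKK→MXN→JPY at 1.1625; arbitrage exists.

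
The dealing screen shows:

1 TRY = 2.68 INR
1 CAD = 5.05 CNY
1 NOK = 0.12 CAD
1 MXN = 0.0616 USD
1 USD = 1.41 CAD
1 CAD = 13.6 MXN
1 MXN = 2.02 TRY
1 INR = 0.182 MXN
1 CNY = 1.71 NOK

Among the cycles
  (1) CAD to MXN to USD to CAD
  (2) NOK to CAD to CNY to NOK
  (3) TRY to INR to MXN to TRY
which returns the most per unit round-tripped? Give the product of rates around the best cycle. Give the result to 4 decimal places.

1.1812

(1) 13.6 × 0.0616 × 1.41 = 1.18124
(2) 0.12 × 5.05 × 1.71 = 1.03626
(3) 2.68 × 0.182 × 2.02 = 0.98528
Highest is cycle (1) at 1.1812 (>1, arbitrage).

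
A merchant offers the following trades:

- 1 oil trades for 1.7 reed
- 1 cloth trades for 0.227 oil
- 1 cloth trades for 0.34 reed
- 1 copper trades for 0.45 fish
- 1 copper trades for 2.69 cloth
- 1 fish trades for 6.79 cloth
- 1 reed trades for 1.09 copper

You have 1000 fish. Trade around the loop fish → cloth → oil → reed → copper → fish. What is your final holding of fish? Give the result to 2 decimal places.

1285.24

1000 fish × 6.79 = 6790 cloth
6790 cloth × 0.227 = 1541.33 oil
1541.33 oil × 1.7 = 2620.261 reed
2620.261 reed × 1.09 = 2856.08449 copper
2856.08449 copper × 0.45 = 1285.2380205 fish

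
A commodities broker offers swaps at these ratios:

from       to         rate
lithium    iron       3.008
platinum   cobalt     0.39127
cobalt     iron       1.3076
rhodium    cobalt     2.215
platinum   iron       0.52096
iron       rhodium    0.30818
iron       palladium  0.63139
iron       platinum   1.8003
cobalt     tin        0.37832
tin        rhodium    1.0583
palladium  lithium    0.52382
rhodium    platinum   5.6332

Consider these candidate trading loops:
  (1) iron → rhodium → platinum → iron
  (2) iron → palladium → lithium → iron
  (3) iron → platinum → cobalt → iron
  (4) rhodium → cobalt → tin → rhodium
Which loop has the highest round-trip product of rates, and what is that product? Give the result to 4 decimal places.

0.9949

(1) 0.30818 × 5.6332 × 0.52096 = 0.90441
(2) 0.63139 × 0.52382 × 3.008 = 0.99485
(3) 1.8003 × 0.39127 × 1.3076 = 0.92108
(4) 2.215 × 0.37832 × 1.0583 = 0.88683
Highest is cycle (2) at 0.9949 (≤1, no arbitrage).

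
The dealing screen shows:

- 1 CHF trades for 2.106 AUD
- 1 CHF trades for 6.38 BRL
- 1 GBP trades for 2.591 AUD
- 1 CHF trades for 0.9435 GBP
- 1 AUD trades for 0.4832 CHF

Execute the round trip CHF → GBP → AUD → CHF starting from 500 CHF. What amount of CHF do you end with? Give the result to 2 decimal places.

590.62

500 CHF × 0.9435 = 471.75 GBP
471.75 GBP × 2.591 = 1222.30425 AUD
1222.30425 AUD × 0.4832 = 590.6174136 CHF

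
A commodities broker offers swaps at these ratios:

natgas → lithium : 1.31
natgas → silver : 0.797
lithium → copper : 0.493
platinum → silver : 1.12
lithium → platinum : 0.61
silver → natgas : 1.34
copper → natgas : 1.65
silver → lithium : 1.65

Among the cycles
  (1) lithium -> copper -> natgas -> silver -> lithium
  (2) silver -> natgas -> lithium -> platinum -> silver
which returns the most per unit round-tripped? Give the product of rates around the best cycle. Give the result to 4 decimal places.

(1) 0.493 × 1.65 × 0.797 × 1.65 = 1.06973
(2) 1.34 × 1.31 × 0.61 × 1.12 = 1.19929
Highest is cycle (2) at 1.1993 (>1, arbitrage).

1.1993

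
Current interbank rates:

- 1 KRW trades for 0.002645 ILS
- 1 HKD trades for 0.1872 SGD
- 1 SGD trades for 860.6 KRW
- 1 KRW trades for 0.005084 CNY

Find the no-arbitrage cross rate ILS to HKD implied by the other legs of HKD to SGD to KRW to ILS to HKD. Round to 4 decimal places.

2.3468

Known legs of the cycle: 0.1872 × 860.6 × 0.002645 = 0.4261209264
For no arbitrage the full-cycle product must be 1, so the missing rate is 1 / 0.4261209264 ≈ 2.346752.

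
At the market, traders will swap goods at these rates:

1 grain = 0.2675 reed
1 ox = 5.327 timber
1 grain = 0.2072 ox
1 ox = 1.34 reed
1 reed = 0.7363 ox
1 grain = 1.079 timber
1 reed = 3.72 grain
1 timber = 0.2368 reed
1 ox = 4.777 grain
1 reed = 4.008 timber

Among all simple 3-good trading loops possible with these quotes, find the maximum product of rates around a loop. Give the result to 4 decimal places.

grain→ox→reed→grain: 0.2072 × 1.34 × 3.72 = 1.03285
grain→timber→reed→grain: 1.079 × 0.2368 × 3.72 = 0.95049
grain→reed→ox→grain: 0.2675 × 0.7363 × 4.777 = 0.94088
ox→timber→reed→ox: 5.327 × 0.2368 × 0.7363 = 0.92879
Maximum is grain→ox→reed→grain at 1.0329; arbitrage exists.

1.0329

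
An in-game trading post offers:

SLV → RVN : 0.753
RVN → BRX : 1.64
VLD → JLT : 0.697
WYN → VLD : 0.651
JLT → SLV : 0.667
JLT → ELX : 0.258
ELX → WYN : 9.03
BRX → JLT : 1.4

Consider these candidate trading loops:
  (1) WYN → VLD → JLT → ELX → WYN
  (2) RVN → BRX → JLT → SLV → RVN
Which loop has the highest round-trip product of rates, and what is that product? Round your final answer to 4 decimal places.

(1) 0.651 × 0.697 × 0.258 × 9.03 = 1.05711
(2) 1.64 × 1.4 × 0.667 × 0.753 = 1.15317
Highest is cycle (2) at 1.1532 (>1, arbitrage).

1.1532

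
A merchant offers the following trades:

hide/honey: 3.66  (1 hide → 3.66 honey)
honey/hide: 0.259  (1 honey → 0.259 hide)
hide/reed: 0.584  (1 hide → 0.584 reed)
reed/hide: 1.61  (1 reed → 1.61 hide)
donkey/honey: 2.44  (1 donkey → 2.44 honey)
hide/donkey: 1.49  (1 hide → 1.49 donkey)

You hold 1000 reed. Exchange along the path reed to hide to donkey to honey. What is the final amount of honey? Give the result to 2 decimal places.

5853.32

1000 reed × 1.61 = 1610 hide
1610 hide × 1.49 = 2398.9 donkey
2398.9 donkey × 2.44 = 5853.316 honey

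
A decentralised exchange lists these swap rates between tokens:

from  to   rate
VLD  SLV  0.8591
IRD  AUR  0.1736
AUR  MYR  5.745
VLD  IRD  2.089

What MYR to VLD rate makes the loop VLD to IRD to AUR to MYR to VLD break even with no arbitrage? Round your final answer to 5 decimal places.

Known legs of the cycle: 2.089 × 0.1736 × 5.745 = 2.083426548
For no arbitrage the full-cycle product must be 1, so the missing rate is 1 / 2.083426548 ≈ 0.4799785.

0.47998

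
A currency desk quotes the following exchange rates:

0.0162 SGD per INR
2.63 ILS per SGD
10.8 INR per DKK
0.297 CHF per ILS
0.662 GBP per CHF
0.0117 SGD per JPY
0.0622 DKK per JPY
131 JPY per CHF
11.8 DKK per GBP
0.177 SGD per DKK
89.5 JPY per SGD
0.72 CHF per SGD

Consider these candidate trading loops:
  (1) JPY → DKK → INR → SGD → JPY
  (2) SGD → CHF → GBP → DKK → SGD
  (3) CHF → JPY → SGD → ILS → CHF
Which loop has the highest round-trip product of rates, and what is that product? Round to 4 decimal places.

(1) 0.0622 × 10.8 × 0.0162 × 89.5 = 0.97398
(2) 0.72 × 0.662 × 11.8 × 0.177 = 0.99551
(3) 131 × 0.0117 × 2.63 × 0.297 = 1.19721
Highest is cycle (3) at 1.1972 (>1, arbitrage).

1.1972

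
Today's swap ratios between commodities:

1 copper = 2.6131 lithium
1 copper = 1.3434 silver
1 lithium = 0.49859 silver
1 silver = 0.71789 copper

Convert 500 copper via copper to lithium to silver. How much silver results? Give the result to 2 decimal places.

500 copper × 2.6131 = 1306.55 lithium
1306.55 lithium × 0.49859 = 651.4327645 silver

651.43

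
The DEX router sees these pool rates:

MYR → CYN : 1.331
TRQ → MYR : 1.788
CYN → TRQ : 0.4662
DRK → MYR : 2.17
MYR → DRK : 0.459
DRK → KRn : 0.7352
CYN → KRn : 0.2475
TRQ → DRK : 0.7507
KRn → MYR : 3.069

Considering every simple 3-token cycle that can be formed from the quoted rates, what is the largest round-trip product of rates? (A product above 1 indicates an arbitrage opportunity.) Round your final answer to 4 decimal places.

MYR→CYN→TRQ→MYR: 1.331 × 0.4662 × 1.788 = 1.10948
MYR→DRK→KRn→MYR: 0.459 × 0.7352 × 3.069 = 1.03565
MYR→CYN→KRn→MYR: 1.331 × 0.2475 × 3.069 = 1.01100
Maximum is MYR→CYN→TRQ→MYR at 1.1095; arbitrage exists.

1.1095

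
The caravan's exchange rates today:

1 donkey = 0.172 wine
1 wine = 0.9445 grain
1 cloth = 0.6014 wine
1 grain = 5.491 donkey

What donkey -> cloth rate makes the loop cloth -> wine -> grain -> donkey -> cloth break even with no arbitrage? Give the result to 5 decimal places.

Known legs of the cycle: 0.6014 × 0.9445 × 5.491 = 3.1190104493
For no arbitrage the full-cycle product must be 1, so the missing rate is 1 / 3.1190104493 ≈ 0.3206145.

0.32061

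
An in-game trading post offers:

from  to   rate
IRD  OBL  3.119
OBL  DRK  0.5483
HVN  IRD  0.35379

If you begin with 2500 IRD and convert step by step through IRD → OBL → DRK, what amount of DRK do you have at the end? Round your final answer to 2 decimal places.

4275.37

2500 IRD × 3.119 = 7797.5 OBL
7797.5 OBL × 0.5483 = 4275.36925 DRK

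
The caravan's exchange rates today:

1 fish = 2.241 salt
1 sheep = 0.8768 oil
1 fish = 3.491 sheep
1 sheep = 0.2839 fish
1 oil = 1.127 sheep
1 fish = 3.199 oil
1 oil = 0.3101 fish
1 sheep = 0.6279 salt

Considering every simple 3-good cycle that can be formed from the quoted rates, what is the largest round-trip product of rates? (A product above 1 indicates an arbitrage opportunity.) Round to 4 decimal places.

fish→oil→sheep→fish: 3.199 × 1.127 × 0.2839 = 1.02354
fish→sheep→oil→fish: 3.491 × 0.8768 × 0.3101 = 0.94919
Maximum is fish→oil→sheep→fish at 1.0235; arbitrage exists.

1.0235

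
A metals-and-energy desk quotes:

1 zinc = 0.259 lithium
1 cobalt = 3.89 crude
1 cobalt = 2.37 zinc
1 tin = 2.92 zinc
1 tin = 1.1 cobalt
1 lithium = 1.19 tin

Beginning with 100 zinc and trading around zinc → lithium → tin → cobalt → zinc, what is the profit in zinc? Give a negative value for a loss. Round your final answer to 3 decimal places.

-19.650

100 zinc × 0.259 = 25.9 lithium
25.9 lithium × 1.19 = 30.821 tin
30.821 tin × 1.1 = 33.9031 cobalt
33.9031 cobalt × 2.37 = 80.350347 zinc
Net change: 80.350347 − 100 = -19.649653 zinc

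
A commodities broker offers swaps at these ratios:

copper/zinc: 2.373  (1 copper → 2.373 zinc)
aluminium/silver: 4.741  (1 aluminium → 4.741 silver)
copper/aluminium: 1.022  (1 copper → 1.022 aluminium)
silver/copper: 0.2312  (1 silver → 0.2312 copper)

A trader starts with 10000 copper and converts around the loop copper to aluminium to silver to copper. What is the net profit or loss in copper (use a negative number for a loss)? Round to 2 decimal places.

10000 copper × 1.022 = 10220 aluminium
10220 aluminium × 4.741 = 48453.02 silver
48453.02 silver × 0.2312 = 11202.338224 copper
Net change: 11202.338224 − 10000 = 1202.338224 copper

1202.34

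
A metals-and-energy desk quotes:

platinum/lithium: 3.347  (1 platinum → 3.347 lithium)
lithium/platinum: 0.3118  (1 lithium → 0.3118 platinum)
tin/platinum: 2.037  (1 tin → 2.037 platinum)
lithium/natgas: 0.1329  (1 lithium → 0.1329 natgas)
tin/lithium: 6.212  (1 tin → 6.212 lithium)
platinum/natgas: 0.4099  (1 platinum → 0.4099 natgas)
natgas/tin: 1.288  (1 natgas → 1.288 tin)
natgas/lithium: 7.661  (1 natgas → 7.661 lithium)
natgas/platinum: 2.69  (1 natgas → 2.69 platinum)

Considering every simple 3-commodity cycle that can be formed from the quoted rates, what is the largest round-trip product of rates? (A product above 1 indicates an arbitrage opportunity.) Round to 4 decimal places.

lithium→natgas→platinum→lithium: 0.1329 × 2.69 × 3.347 = 1.19656
tin→platinum→natgas→tin: 2.037 × 0.4099 × 1.288 = 1.07544
lithium→natgas→tin→lithium: 0.1329 × 1.288 × 6.212 = 1.06334
lithium→platinum→natgas→lithium: 0.3118 × 0.4099 × 7.661 = 0.97913
Maximum is lithium→natgas→platinum→lithium at 1.1966; arbitrage exists.

1.1966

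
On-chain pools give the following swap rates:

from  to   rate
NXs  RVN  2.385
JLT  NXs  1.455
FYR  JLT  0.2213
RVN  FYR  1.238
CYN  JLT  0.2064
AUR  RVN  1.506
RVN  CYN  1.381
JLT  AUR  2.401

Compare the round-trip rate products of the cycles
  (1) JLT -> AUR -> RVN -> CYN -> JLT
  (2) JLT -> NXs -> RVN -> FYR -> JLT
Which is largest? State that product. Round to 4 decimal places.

(1) 2.401 × 1.506 × 1.381 × 0.2064 = 1.03067
(2) 1.455 × 2.385 × 1.238 × 0.2213 = 0.95072
Highest is cycle (1) at 1.0307 (>1, arbitrage).

1.0307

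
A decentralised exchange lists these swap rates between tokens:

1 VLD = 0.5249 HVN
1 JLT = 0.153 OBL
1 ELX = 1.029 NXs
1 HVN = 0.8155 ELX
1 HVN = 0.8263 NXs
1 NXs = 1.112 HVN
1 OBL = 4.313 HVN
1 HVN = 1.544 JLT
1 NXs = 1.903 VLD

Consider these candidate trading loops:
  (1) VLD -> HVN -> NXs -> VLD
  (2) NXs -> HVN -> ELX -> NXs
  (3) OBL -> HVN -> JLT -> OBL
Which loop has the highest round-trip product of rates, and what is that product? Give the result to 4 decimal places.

(1) 0.5249 × 0.8263 × 1.903 = 0.82538
(2) 1.112 × 0.8155 × 1.029 = 0.93313
(3) 4.313 × 1.544 × 0.153 = 1.01887
Highest is cycle (3) at 1.0189 (>1, arbitrage).

1.0189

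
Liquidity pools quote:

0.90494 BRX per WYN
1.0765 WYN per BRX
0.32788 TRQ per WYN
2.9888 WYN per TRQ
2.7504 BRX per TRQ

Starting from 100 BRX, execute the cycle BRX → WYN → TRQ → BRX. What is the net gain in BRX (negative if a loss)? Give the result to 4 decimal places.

-2.9211

100 BRX × 1.0765 = 107.65 WYN
107.65 WYN × 0.32788 = 35.296282 TRQ
35.296282 TRQ × 2.7504 = 97.0788940128 BRX
Net change: 97.0788940128 − 100 = -2.9211059872 BRX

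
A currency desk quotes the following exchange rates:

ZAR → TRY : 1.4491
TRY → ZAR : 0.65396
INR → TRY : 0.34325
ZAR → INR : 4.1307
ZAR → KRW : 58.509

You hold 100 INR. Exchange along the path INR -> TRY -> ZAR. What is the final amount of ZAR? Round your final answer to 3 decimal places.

22.447

100 INR × 0.34325 = 34.325 TRY
34.325 TRY × 0.65396 = 22.447177 ZAR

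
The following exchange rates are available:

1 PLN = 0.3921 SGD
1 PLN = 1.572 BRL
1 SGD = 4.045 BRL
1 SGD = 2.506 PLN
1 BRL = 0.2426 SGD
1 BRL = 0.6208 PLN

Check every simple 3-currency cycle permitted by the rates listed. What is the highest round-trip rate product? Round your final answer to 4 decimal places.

PLN→SGD→BRL→PLN: 0.3921 × 4.045 × 0.6208 = 0.98462
PLN→BRL→SGD→PLN: 1.572 × 0.2426 × 2.506 = 0.95571
Maximum is PLN→SGD→BRL→PLN at 0.9846; no arbitrage — every cycle loses value.

0.9846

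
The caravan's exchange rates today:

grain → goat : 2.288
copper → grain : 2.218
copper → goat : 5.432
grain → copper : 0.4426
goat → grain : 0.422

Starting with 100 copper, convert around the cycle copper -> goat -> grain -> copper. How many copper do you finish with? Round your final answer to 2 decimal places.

101.46

100 copper × 5.432 = 543.2 goat
543.2 goat × 0.422 = 229.2304 grain
229.2304 grain × 0.4426 = 101.45737504 copper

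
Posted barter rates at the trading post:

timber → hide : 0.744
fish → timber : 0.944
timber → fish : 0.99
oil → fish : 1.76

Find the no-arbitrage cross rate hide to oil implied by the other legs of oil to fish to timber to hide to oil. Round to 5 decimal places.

0.80899

Known legs of the cycle: 1.76 × 0.944 × 0.744 = 1.23611136
For no arbitrage the full-cycle product must be 1, so the missing rate is 1 / 1.23611136 ≈ 0.8089886.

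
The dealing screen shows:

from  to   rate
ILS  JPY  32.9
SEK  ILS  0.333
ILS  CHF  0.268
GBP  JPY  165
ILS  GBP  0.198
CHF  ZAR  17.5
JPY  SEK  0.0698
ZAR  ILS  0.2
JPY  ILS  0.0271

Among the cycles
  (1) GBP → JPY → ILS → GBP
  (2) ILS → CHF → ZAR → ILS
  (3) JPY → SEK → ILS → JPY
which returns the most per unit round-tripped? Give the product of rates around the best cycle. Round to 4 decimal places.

(1) 165 × 0.0271 × 0.198 = 0.88536
(2) 0.268 × 17.5 × 0.2 = 0.93800
(3) 0.0698 × 0.333 × 32.9 = 0.76471
Highest is cycle (2) at 0.9380 (≤1, no arbitrage).

0.9380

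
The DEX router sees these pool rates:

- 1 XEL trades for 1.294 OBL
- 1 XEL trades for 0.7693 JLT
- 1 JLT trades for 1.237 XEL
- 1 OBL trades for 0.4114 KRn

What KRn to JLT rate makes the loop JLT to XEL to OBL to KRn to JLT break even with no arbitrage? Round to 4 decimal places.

1.5186

Known legs of the cycle: 1.237 × 1.294 × 0.4114 = 0.6585189292
For no arbitrage the full-cycle product must be 1, so the missing rate is 1 / 0.6585189292 ≈ 1.518559.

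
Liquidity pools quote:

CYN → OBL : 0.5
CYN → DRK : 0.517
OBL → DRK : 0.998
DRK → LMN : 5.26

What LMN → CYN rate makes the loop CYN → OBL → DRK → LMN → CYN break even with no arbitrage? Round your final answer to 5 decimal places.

Known legs of the cycle: 0.5 × 0.998 × 5.26 = 2.62474
For no arbitrage the full-cycle product must be 1, so the missing rate is 1 / 2.62474 ≈ 0.3809901.

0.38099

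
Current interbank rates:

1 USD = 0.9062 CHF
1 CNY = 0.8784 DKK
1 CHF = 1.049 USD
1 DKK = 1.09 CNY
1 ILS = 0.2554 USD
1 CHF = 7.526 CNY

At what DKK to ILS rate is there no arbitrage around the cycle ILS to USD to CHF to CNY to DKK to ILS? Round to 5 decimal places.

Known legs of the cycle: 0.2554 × 0.9062 × 7.526 × 0.8784 = 1.530035445013632
For no arbitrage the full-cycle product must be 1, so the missing rate is 1 / 1.530035445013632 ≈ 0.6535796.

0.65358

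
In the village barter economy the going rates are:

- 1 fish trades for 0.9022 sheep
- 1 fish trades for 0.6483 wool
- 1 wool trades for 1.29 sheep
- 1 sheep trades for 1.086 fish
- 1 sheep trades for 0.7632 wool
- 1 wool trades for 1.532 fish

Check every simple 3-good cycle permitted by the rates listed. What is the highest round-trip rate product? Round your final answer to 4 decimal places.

sheep→wool→fish→sheep: 0.7632 × 1.532 × 0.9022 = 1.05487
sheep→fish→wool→sheep: 1.086 × 0.6483 × 1.29 = 0.90823
Maximum is sheep→wool→fish→sheep at 1.0549; arbitrage exists.

1.0549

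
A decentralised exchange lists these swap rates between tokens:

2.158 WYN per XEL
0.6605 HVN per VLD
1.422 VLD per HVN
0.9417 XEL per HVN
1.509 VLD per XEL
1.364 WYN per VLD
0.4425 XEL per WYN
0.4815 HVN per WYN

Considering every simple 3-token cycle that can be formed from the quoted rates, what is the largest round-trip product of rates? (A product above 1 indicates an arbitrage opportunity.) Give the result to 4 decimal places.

HVN→XEL→WYN→HVN: 0.9417 × 2.158 × 0.4815 = 0.97850
HVN→XEL→VLD→HVN: 0.9417 × 1.509 × 0.6605 = 0.93859
HVN→VLD→WYN→HVN: 1.422 × 1.364 × 0.4815 = 0.93392
VLD→WYN→XEL→VLD: 1.364 × 0.4425 × 1.509 = 0.91079
Maximum is HVN→XEL→WYN→HVN at 0.9785; no arbitrage — every cycle loses value.

0.9785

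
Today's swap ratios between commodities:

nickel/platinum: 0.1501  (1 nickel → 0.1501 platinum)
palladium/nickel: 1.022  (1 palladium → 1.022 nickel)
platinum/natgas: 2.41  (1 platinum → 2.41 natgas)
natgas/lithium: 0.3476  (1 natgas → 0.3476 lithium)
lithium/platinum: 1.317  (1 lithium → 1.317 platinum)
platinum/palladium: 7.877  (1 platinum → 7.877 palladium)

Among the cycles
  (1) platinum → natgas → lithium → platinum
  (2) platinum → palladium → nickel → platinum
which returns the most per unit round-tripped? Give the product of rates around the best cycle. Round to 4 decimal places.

1.2083

(1) 2.41 × 0.3476 × 1.317 = 1.10327
(2) 7.877 × 1.022 × 0.1501 = 1.20835
Highest is cycle (2) at 1.2083 (>1, arbitrage).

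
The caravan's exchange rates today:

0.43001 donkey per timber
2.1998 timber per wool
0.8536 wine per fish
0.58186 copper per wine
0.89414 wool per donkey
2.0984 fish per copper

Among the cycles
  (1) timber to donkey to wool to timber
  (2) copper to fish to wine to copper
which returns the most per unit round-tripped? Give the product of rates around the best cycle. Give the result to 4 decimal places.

(1) 0.43001 × 0.89414 × 2.1998 = 0.84580
(2) 2.0984 × 0.8536 × 0.58186 = 1.04222
Highest is cycle (2) at 1.0422 (>1, arbitrage).

1.0422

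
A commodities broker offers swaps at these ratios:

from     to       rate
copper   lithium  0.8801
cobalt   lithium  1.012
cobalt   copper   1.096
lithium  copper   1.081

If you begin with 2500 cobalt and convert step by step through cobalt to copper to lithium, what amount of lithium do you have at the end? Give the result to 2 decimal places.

2411.47

2500 cobalt × 1.096 = 2740 copper
2740 copper × 0.8801 = 2411.474 lithium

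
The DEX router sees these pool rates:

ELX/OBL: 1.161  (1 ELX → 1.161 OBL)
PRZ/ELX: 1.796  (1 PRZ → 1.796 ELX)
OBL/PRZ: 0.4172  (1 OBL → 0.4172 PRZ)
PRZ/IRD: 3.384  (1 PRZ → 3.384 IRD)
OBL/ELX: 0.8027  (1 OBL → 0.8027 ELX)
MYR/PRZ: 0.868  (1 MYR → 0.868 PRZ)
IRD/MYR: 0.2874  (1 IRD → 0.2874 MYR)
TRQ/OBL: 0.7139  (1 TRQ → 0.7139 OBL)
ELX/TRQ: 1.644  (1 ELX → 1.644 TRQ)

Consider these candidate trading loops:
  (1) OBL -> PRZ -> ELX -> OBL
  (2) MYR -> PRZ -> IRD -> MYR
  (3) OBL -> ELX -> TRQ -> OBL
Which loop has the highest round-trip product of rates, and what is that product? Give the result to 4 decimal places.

(1) 0.4172 × 1.796 × 1.161 = 0.86993
(2) 0.868 × 3.384 × 0.2874 = 0.84418
(3) 0.8027 × 1.644 × 0.7139 = 0.94209
Highest is cycle (3) at 0.9421 (≤1, no arbitrage).

0.9421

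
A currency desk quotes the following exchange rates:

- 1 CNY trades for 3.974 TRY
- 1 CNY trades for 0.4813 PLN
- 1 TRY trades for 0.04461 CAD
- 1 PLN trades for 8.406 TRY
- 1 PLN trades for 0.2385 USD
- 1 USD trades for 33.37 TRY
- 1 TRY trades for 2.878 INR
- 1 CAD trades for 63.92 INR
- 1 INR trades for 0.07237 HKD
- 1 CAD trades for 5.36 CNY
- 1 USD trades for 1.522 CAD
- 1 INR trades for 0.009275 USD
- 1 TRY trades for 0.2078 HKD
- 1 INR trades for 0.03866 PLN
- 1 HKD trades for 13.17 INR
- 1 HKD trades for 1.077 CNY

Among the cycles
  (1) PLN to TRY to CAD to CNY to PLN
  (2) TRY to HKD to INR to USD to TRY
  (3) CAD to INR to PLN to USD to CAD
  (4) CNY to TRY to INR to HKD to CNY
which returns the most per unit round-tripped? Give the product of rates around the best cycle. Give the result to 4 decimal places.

0.9674

(1) 8.406 × 0.04461 × 5.36 × 0.4813 = 0.96739
(2) 0.2078 × 13.17 × 0.009275 × 33.37 = 0.84704
(3) 63.92 × 0.03866 × 0.2385 × 1.522 = 0.89702
(4) 3.974 × 2.878 × 0.07237 × 1.077 = 0.89144
Highest is cycle (1) at 0.9674 (≤1, no arbitrage).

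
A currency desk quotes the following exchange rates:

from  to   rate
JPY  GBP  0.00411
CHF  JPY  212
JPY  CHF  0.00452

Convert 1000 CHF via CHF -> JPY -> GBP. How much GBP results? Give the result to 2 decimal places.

1000 CHF × 212 = 212000 JPY
212000 JPY × 0.00411 = 871.32 GBP

871.32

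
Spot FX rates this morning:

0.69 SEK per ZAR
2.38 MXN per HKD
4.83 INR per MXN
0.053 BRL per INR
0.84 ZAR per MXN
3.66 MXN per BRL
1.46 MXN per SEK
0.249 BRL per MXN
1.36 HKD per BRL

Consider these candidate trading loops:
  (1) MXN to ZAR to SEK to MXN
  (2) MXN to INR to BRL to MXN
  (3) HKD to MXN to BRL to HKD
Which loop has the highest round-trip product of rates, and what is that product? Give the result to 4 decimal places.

(1) 0.84 × 0.69 × 1.46 = 0.84622
(2) 4.83 × 0.053 × 3.66 = 0.93692
(3) 2.38 × 0.249 × 1.36 = 0.80596
Highest is cycle (2) at 0.9369 (≤1, no arbitrage).

0.9369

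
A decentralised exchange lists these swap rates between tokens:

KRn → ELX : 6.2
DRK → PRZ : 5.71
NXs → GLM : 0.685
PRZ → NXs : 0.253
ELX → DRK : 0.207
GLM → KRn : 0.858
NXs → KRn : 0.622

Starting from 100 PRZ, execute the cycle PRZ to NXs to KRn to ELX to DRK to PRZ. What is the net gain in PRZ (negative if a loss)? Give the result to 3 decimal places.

15.321

100 PRZ × 0.253 = 25.3 NXs
25.3 NXs × 0.622 = 15.7366 KRn
15.7366 KRn × 6.2 = 97.56692 ELX
97.56692 ELX × 0.207 = 20.19635244 DRK
20.19635244 DRK × 5.71 = 115.3211724324 PRZ
Net change: 115.3211724324 − 100 = 15.3211724324 PRZ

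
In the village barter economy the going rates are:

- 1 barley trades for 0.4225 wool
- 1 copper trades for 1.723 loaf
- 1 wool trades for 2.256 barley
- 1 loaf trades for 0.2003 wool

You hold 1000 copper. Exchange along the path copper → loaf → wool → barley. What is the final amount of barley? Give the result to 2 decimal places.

778.58

1000 copper × 1.723 = 1723 loaf
1723 loaf × 0.2003 = 345.1169 wool
345.1169 wool × 2.256 = 778.5837264 barley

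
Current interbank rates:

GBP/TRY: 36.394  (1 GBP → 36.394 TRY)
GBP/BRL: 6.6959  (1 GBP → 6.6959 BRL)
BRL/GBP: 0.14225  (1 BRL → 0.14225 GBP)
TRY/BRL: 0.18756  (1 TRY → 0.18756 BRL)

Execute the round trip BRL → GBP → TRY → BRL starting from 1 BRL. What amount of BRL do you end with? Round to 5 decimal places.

0.97101

1 BRL × 0.14225 = 0.14225 GBP
0.14225 GBP × 36.394 = 5.1770465 TRY
5.1770465 TRY × 0.18756 = 0.97100684154 BRL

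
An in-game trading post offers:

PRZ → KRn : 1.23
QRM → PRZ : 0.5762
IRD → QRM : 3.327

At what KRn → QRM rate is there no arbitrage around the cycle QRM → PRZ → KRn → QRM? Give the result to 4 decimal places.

1.4110

Known legs of the cycle: 0.5762 × 1.23 = 0.708726
For no arbitrage the full-cycle product must be 1, so the missing rate is 1 / 0.708726 ≈ 1.410983.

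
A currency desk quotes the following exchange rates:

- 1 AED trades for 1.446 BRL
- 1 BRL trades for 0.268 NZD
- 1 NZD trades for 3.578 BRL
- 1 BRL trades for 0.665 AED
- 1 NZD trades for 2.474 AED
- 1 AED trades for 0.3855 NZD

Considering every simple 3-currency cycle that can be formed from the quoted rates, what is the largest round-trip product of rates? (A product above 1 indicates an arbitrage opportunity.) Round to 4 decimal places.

0.9587

BRL→NZD→AED→BRL: 0.268 × 2.474 × 1.446 = 0.95874
BRL→AED→NZD→BRL: 0.665 × 0.3855 × 3.578 = 0.91725
Maximum is BRL→NZD→AED→BRL at 0.9587; no arbitrage — every cycle loses value.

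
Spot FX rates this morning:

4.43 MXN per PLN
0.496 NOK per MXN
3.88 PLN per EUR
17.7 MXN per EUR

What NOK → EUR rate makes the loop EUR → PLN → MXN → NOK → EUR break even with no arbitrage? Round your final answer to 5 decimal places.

0.11730

Known legs of the cycle: 3.88 × 4.43 × 0.496 = 8.5254464
For no arbitrage the full-cycle product must be 1, so the missing rate is 1 / 8.5254464 ≈ 0.1172959.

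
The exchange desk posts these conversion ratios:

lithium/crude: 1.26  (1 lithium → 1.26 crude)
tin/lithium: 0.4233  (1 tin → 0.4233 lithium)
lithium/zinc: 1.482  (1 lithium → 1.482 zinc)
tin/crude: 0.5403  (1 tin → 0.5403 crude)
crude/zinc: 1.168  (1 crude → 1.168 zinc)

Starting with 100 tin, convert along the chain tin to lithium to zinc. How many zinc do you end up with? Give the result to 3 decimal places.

100 tin × 0.4233 = 42.33 lithium
42.33 lithium × 1.482 = 62.73306 zinc

62.733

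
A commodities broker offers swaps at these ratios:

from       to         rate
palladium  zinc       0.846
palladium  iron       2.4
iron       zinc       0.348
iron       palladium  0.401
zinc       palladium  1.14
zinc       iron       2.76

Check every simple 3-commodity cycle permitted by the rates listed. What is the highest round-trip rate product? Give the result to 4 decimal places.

0.9521

iron→zinc→palladium→iron: 0.348 × 1.14 × 2.4 = 0.95213
iron→palladium→zinc→iron: 0.401 × 0.846 × 2.76 = 0.93632
Maximum is iron→zinc→palladium→iron at 0.9521; no arbitrage — every cycle loses value.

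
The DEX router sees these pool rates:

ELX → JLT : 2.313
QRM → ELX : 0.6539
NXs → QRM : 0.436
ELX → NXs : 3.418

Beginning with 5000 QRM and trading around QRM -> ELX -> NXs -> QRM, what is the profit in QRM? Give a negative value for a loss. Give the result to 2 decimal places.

5000 QRM × 0.6539 = 3269.5 ELX
3269.5 ELX × 3.418 = 11175.151 NXs
11175.151 NXs × 0.436 = 4872.365836 QRM
Net change: 4872.365836 − 5000 = -127.634164 QRM

-127.63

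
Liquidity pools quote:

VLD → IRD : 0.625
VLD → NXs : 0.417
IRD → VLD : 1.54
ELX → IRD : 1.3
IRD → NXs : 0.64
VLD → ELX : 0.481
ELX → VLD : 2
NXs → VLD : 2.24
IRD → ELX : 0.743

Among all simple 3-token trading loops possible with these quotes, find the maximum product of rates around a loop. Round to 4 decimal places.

VLD→ELX→IRD→VLD: 0.481 × 1.3 × 1.54 = 0.96296
VLD→IRD→ELX→VLD: 0.625 × 0.743 × 2 = 0.92875
VLD→IRD→NXs→VLD: 0.625 × 0.64 × 2.24 = 0.89600
Maximum is VLD→ELX→IRD→VLD at 0.9630; no arbitrage — every cycle loses value.

0.9630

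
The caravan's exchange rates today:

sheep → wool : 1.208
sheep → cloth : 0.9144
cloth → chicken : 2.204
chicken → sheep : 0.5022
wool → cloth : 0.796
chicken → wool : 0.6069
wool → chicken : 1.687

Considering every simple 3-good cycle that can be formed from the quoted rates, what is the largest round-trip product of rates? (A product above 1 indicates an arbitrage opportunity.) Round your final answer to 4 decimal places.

cloth→chicken→wool→cloth: 2.204 × 0.6069 × 0.796 = 1.06474
sheep→wool→chicken→sheep: 1.208 × 1.687 × 0.5022 = 1.02343
sheep→cloth→chicken→sheep: 0.9144 × 2.204 × 0.5022 = 1.01210
Maximum is cloth→chicken→wool→cloth at 1.0647; arbitrage exists.

1.0647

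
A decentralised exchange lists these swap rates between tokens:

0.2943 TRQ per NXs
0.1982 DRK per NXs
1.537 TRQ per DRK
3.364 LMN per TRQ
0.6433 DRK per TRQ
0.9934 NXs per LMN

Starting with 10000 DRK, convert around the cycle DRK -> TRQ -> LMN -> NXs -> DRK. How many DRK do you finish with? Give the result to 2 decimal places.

10180.23

10000 DRK × 1.537 = 15370 TRQ
15370 TRQ × 3.364 = 51704.68 LMN
51704.68 LMN × 0.9934 = 51363.429112 NXs
51363.429112 NXs × 0.1982 = 10180.2316499984 DRK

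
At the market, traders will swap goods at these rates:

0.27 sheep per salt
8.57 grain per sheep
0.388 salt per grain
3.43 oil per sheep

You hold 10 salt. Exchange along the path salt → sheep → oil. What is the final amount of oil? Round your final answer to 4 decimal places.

9.2610

10 salt × 0.27 = 2.7 sheep
2.7 sheep × 3.43 = 9.261 oil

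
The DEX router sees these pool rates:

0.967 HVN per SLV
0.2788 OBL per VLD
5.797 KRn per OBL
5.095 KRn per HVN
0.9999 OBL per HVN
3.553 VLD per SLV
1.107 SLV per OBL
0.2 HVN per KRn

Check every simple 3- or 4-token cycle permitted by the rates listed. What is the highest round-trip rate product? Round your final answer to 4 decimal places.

1.1593

OBL→KRn→HVN→OBL: 5.797 × 0.2 × 0.9999 = 1.15928
VLD→OBL→SLV→VLD: 0.2788 × 1.107 × 3.553 = 1.09657
SLV→HVN→OBL→SLV: 0.967 × 0.9999 × 1.107 = 1.07036
Maximum is OBL→KRn→HVN→OBL at 1.1593; arbitrage exists.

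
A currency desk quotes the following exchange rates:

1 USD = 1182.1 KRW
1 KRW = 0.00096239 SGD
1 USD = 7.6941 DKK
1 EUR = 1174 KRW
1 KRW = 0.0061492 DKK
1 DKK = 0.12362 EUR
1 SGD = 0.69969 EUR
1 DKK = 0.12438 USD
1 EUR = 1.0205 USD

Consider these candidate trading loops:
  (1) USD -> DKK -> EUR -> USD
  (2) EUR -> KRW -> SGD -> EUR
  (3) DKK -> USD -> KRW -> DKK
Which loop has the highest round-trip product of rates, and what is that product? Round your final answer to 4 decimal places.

(1) 7.6941 × 0.12362 × 1.0205 = 0.97064
(2) 1174 × 0.00096239 × 0.69969 = 0.79054
(3) 0.12438 × 1182.1 × 0.0061492 = 0.90411
Highest is cycle (1) at 0.9706 (≤1, no arbitrage).

0.9706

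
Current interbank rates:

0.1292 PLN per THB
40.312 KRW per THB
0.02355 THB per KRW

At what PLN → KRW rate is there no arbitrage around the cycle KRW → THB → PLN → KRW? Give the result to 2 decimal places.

Known legs of the cycle: 0.02355 × 0.1292 = 0.00304266
For no arbitrage the full-cycle product must be 1, so the missing rate is 1 / 0.00304266 ≈ 328.6598.

328.66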